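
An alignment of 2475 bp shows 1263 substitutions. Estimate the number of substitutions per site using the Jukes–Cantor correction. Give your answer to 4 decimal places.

p = 1263/2475 ≈ 0.510303.
d = −(3/4) ln(1 − 4p/3) = −0.75 ln(1 − 0.680404) = −0.75 ln(0.319596)
  = −0.75 × (-1.140698) = 0.855524 substitutions/site.

0.8555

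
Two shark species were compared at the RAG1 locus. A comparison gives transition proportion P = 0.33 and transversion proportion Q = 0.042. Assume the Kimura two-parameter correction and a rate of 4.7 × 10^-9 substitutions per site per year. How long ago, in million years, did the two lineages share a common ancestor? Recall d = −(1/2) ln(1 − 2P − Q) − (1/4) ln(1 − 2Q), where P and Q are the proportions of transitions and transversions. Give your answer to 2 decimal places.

Under the Kimura two-parameter model, d = −½ ln(1 − 2P − Q) − ¼ ln(1 − 2Q).
1 − 2P − Q = 0.298, giving −½ ln(0.298) = 0.605331.
1 − 2Q = 0.916, giving −¼ ln(0.916) = 0.021935.
d = 0.605331 + 0.021935 = 0.627266.
Under a molecular clock d = 2μt, so t = d/(2μ) = 0.627266 / (2 × 4.7 × 10^-9) = 66.73 million years.

66.73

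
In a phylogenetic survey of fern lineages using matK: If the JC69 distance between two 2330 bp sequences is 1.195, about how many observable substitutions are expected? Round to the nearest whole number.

1392

Invert JC69: p = (3/4)(1 − e^(−4d/3)) = 0.75 × (1 − e^(-1.593333)) = 0.75 × (1 − 0.203247) = 0.597565.
Expected differing sites = pL ≈ 0.597565 × 2330 = 1392.32645 ≈ 1392.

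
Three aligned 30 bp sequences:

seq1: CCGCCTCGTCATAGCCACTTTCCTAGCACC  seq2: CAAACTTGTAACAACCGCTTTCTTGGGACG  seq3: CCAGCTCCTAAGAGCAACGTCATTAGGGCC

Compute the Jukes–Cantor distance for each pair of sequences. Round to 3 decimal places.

seq1–seq2: 12/30 sites differ → p = 0.4, d = −0.75 ln(1 − 0.533333) = 0.571605 ≈ 0.572.
seq1–seq3: 12/30 sites differ → p = 0.4, d = −0.75 ln(1 − 0.533333) = 0.571605 ≈ 0.572.
seq2–seq3: 14/30 sites differ → p ≈ 0.466667, d = −0.75 ln(1 − 0.622223) = 0.730088 ≈ 0.730.

d(seq1,seq2) = 0.572, d(seq1,seq3) = 0.572, d(seq2,seq3) = 0.730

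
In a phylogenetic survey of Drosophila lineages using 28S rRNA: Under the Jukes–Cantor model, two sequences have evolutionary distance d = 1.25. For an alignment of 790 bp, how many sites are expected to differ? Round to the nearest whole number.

481

Invert JC69: p = (3/4)(1 − e^(−4d/3)) = 0.75 × (1 − e^(-1.666667)) = 0.75 × (1 − 0.188876) = 0.608343.
Expected differing sites = pL ≈ 0.608343 × 790 = 480.59097 ≈ 481.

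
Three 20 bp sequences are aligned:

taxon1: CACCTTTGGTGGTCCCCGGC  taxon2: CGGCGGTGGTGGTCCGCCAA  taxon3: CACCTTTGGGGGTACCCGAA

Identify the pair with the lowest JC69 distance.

taxon1 and taxon3

taxon1–taxon2: 8/20 differ, p = 0.400, d = 0.572.
taxon1–taxon3: 4/20 differ, p = 0.200, d = 0.233.
taxon2–taxon3: 8/20 differ, p = 0.400, d = 0.572.
The smallest distance is between taxon1 and taxon3.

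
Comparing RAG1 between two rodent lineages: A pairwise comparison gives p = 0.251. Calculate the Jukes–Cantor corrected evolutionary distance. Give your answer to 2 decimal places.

d = −(3/4) ln(1 − 4p/3) = −0.75 ln(1 − 0.334667) = −0.75 ln(0.665333)
  = −0.75 × (-0.407468) = 0.305601 substitutions/site.

0.31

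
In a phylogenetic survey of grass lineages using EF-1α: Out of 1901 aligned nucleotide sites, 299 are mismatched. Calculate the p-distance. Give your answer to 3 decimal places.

0.157

p = 299/1901 = 0.157285… ≈ 0.157 (to 3 d.p.).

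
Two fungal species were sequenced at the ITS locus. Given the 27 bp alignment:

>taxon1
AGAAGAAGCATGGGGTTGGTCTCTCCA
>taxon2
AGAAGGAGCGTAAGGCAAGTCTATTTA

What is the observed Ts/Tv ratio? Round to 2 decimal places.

4.00

Transitions are A↔G and C↔T; transversions are all other mismatches.
Transitions: 8. Transversions: 2.
R = 8/2 = 4.00.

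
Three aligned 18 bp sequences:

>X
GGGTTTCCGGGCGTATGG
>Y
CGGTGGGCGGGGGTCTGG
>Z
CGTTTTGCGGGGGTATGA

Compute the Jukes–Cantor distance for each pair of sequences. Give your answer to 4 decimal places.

d(X,Y) = 0.4408, d(X,Z) = 0.3470, d(Y,Z) = 0.3470

X–Y: 6/18 sites differ → p ≈ 0.333333, d = −0.75 ln(1 − 0.444444) = 0.440839 ≈ 0.4408.
X–Z: 5/18 sites differ → p ≈ 0.277778, d = −0.75 ln(1 − 0.370371) = 0.346968 ≈ 0.3470.
Y–Z: 5/18 sites differ → p ≈ 0.277778, d = −0.75 ln(1 − 0.370371) = 0.346968 ≈ 0.3470.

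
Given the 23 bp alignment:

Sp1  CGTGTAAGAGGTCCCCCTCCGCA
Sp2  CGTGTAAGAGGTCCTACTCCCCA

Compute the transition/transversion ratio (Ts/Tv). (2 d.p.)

Transitions are A↔G and C↔T; transversions are all other mismatches.
Transitions: 1. Transversions: 2.
R = 1/2 = 0.50.

0.50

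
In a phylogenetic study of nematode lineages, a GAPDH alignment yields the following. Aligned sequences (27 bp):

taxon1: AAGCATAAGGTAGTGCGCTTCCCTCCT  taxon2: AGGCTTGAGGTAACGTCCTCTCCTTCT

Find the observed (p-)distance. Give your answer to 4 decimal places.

The sequences differ at 10 of 27 positions (sites 2, 5, 7, 13, 14, 16, 17, 20, 21, 25).
p = 10/27 = 0.370370… ≈ 0.3704 (to 4 d.p.).

0.3704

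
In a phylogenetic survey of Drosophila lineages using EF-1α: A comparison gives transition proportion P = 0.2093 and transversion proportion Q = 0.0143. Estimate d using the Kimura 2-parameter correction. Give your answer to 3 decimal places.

0.291

Under the Kimura two-parameter model, d = −½ ln(1 − 2P − Q) − ¼ ln(1 − 2Q).
1 − 2P − Q = 0.5671, giving −½ ln(0.5671) = 0.283610.
1 − 2Q = 0.9714, giving −¼ ln(0.9714) = 0.007254.
d = 0.283610 + 0.007254 = 0.290864.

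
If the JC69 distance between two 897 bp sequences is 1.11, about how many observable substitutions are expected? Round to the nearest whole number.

520

Invert JC69: p = (3/4)(1 − e^(−4d/3)) = 0.75 × (1 − e^(-1.48)) = 0.75 × (1 − 0.227638) = 0.579272.
Expected differing sites = pL ≈ 0.579272 × 897 = 519.606984 ≈ 520.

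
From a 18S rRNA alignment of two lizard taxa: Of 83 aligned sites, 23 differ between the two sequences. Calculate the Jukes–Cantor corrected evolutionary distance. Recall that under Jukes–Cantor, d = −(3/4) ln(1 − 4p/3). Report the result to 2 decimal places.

p = 23/83 ≈ 0.277108.
d = −(3/4) ln(1 − 4p/3) = −0.75 ln(1 − 0.369477) = −0.75 ln(0.630523)
  = −0.75 × (-0.461206) = 0.345905 substitutions/site.

0.35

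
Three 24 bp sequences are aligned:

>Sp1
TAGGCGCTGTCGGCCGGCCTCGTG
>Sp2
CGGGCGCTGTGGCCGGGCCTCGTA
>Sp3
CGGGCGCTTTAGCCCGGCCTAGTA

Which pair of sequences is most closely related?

Sp2 and Sp3

Sp1–Sp2: 6/24 differ, p = 0.250, d = 0.304.
Sp1–Sp3: 7/24 differ, p = 0.292, d = 0.369.
Sp2–Sp3: 4/24 differ, p = 0.167, d = 0.188.
The smallest distance is between Sp2 and Sp3.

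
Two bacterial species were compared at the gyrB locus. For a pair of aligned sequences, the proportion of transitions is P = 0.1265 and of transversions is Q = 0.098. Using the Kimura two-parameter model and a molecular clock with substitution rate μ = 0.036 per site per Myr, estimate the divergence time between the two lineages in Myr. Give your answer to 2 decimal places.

3.76

Under the Kimura two-parameter model, d = −½ ln(1 − 2P − Q) − ¼ ln(1 − 2Q).
1 − 2P − Q = 0.649, giving −½ ln(0.649) = 0.216161.
1 − 2Q = 0.804, giving −¼ ln(0.804) = 0.054539.
d = 0.216161 + 0.054539 = 0.270700.
Under a molecular clock d = 2μt, so t = d/(2μ) = 0.270700 / (2 × 0.036) = 3.76 Myr.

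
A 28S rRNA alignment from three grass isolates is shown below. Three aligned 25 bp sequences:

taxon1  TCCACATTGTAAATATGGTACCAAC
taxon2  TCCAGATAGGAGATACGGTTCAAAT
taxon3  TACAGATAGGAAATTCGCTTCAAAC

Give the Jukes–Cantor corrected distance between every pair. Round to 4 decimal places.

taxon1–taxon2: 8/25 sites differ → p = 0.32, d = −0.75 ln(1 − 0.426667) = 0.417216 ≈ 0.4172.
taxon1–taxon3: 9/25 sites differ → p = 0.36, d = −0.75 ln(1 − 0.48) = 0.490445 ≈ 0.4904.
taxon2–taxon3: 5/25 sites differ → p = 0.2, d = −0.75 ln(1 − 0.266667) = 0.232617 ≈ 0.2326.

d(taxon1,taxon2) = 0.4172, d(taxon1,taxon3) = 0.4904, d(taxon2,taxon3) = 0.2326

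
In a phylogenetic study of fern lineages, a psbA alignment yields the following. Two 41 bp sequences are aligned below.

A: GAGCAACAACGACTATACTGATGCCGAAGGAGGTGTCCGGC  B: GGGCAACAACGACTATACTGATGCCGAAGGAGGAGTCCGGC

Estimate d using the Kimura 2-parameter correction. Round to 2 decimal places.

0.05

Of 41 sites, 1 differences are transitions and 1 are transversions, so P = 1/41 ≈ 0.02439 and Q = 1/41 ≈ 0.02439.
Under the Kimura two-parameter model, d = −½ ln(1 − 2P − Q) − ¼ ln(1 − 2Q).
1 − 2P − Q = 0.92683, giving −½ ln(0.92683) = 0.037993.
1 − 2Q = 0.95122, giving −¼ ln(0.95122) = 0.012502.
d = 0.037993 + 0.012502 = 0.050495.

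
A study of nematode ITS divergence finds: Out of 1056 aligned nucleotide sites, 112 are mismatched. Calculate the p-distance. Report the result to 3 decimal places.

0.106

p = 112/1056 = 0.106060… ≈ 0.106 (to 3 d.p.).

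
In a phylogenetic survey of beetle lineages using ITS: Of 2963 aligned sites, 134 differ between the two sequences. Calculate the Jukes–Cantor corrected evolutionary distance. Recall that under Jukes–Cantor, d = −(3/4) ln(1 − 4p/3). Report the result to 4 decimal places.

p = 134/2963 ≈ 0.045224.
d = −(3/4) ln(1 − 4p/3) = −0.75 ln(1 − 0.060299) = −0.75 ln(0.939701)
  = −0.75 × (-0.062194) = 0.046646 substitutions/site.

0.0466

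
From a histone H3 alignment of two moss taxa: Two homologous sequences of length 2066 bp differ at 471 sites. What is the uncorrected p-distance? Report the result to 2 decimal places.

0.23

p = 471/2066 = 0.227976… ≈ 0.23 (to 2 d.p.).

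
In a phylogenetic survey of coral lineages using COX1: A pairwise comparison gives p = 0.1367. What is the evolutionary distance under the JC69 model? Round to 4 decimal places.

d = −(3/4) ln(1 − 4p/3) = −0.75 ln(1 − 0.182267) = −0.75 ln(0.817733)
  = −0.75 × (-0.201219) = 0.150914 substitutions/site.

0.1509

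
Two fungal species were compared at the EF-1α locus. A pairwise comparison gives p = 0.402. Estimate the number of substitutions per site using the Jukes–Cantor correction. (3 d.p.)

d = −(3/4) ln(1 − 4p/3) = −0.75 ln(1 − 0.536) = −0.75 ln(0.464)
  = −0.75 × (-0.767871) = 0.575903 substitutions/site.

0.576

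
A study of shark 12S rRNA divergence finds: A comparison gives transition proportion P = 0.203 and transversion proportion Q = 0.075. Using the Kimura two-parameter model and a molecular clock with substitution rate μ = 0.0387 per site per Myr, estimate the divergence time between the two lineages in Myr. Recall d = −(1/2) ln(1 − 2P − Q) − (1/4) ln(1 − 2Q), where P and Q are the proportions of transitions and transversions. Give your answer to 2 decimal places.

4.76

Under the Kimura two-parameter model, d = −½ ln(1 − 2P − Q) − ¼ ln(1 − 2Q).
1 − 2P − Q = 0.519, giving −½ ln(0.519) = 0.327926.
1 − 2Q = 0.85, giving −¼ ln(0.85) = 0.040630.
d = 0.327926 + 0.040630 = 0.368556.
Under a molecular clock d = 2μt, so t = d/(2μ) = 0.368556 / (2 × 0.0387) = 4.76 Myr.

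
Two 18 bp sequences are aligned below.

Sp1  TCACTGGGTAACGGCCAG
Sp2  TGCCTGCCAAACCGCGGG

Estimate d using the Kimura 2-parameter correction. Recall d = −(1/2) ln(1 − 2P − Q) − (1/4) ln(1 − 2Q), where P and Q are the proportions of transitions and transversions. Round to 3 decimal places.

0.723

Of 18 sites, 1 differences are transitions and 7 are transversions, so P = 1/18 ≈ 0.055556 and Q = 7/18 ≈ 0.388889.
Under the Kimura two-parameter model, d = −½ ln(1 − 2P − Q) − ¼ ln(1 − 2Q).
1 − 2P − Q = 0.499999, giving −½ ln(0.499999) = 0.346575.
1 − 2Q = 0.222222, giving −¼ ln(0.222222) = 0.376020.
d = 0.346575 + 0.376020 = 0.722595.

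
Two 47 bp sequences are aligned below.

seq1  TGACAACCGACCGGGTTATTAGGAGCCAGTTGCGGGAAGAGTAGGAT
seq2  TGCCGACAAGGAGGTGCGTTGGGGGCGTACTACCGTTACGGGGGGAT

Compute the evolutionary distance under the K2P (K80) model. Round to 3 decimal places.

Of 47 sites, 12 differences are transitions and 13 are transversions, so P = 12/47 ≈ 0.255319 and Q = 13/47 ≈ 0.276596.
Under the Kimura two-parameter model, d = −½ ln(1 − 2P − Q) − ¼ ln(1 − 2Q).
1 − 2P − Q = 0.212766, giving −½ ln(0.212766) = 0.773781.
1 − 2Q = 0.446808, giving −¼ ln(0.446808) = 0.201407.
d = 0.773781 + 0.201407 = 0.975188.

0.975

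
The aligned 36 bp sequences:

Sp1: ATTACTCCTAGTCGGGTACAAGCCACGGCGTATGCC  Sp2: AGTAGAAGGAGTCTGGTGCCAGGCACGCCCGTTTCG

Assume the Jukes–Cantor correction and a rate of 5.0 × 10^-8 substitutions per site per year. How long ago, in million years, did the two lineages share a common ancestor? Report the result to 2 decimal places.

6.73

The sequences differ at 16 of 36 sites, so p = 16/36 ≈ 0.444444.
d = −(3/4) ln(1 − 4p/3) = −0.75 ln(1 − 0.592592) = −0.75 ln(0.407408)
  = −0.75 × (-0.897940) = 0.673455 substitutions/site.
Under a molecular clock d = 2μt, so t = d/(2μ) = 0.673455 / (2 × 5.0 × 10^-8) = 6.73 million years.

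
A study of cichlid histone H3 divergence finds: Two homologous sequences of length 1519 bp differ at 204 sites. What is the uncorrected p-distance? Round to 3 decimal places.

0.134

p = 204/1519 = 0.134298… ≈ 0.134 (to 3 d.p.).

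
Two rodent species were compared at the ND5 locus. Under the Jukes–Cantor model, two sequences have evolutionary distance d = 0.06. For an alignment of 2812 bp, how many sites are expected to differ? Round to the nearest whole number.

162

Invert JC69: p = (3/4)(1 − e^(−4d/3)) = 0.75 × (1 − e^(-0.08)) = 0.75 × (1 − 0.923116) = 0.057663.
Expected differing sites = pL ≈ 0.057663 × 2812 = 162.148356 ≈ 162.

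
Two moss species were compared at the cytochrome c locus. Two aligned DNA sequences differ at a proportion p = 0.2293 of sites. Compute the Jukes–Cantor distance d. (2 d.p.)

0.27

d = −(3/4) ln(1 − 4p/3) = −0.75 ln(1 − 0.305733) = −0.75 ln(0.694267)
  = −0.75 × (-0.364899) = 0.273674 substitutions/site.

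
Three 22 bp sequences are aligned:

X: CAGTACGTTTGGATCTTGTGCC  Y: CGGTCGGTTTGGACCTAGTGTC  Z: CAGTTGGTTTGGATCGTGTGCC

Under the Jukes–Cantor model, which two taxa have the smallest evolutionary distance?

X–Y: 6/22 differ, p = 0.273, d = 0.339.
X–Z: 3/22 differ, p = 0.136, d = 0.151.
Y–Z: 6/22 differ, p = 0.273, d = 0.339.
The smallest distance is between X and Z.

X and Z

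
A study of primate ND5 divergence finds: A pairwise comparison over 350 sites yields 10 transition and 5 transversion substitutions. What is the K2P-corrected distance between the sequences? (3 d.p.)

P = 10/350 ≈ 0.028571 and Q = 5/350 ≈ 0.014286.
Under the Kimura two-parameter model, d = −½ ln(1 − 2P − Q) − ¼ ln(1 − 2Q).
1 − 2P − Q = 0.928572, giving −½ ln(0.928572) = 0.037054.
1 − 2Q = 0.971428, giving −¼ ln(0.971428) = 0.007247.
d = 0.037054 + 0.007247 = 0.044301.

0.044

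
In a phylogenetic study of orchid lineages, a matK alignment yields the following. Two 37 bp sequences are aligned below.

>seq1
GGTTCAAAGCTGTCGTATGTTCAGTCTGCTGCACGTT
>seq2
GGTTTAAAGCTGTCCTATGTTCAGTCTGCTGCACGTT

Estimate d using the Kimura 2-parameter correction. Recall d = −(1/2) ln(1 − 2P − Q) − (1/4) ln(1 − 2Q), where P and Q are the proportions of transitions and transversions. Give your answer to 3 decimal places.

Of 37 sites, 1 differences are transitions and 1 are transversions, so P = 1/37 ≈ 0.027027 and Q = 1/37 ≈ 0.027027.
Under the Kimura two-parameter model, d = −½ ln(1 − 2P − Q) − ¼ ln(1 − 2Q).
1 − 2P − Q = 0.918919, giving −½ ln(0.918919) = 0.042279.
1 − 2Q = 0.945946, giving −¼ ln(0.945946) = 0.013892.
d = 0.042279 + 0.013892 = 0.056171.

0.056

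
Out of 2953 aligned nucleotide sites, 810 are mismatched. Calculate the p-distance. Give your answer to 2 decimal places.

p = 810/2953 = 0.274297… ≈ 0.27 (to 2 d.p.).

0.27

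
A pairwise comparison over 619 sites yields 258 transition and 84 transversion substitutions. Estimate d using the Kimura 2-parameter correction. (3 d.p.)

P = 258/619 ≈ 0.416801 and Q = 84/619 ≈ 0.135703.
Under the Kimura two-parameter model, d = −½ ln(1 − 2P − Q) − ¼ ln(1 − 2Q).
1 − 2P − Q = 0.030695, giving −½ ln(0.030695) = 1.741828.
1 − 2Q = 0.728594, giving −¼ ln(0.728594) = 0.079160.
d = 1.741828 + 0.079160 = 1.820988.

1.821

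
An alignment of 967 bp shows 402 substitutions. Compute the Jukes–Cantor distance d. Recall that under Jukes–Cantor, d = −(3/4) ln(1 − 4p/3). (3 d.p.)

0.606

p = 402/967 ≈ 0.415719.
d = −(3/4) ln(1 − 4p/3) = −0.75 ln(1 − 0.554292) = −0.75 ln(0.445708)
  = −0.75 × (-0.808091) = 0.606068 substitutions/site.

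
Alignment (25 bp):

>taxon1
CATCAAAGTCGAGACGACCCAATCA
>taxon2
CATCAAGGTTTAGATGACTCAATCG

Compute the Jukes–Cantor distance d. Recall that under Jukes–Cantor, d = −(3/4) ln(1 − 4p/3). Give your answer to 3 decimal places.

0.289

The sequences differ at 6 of 25 sites (7, 10, 11, 15, 19, 25), so p = 6/25 = 0.24.
d = −(3/4) ln(1 − 4p/3) = −0.75 ln(1 − 0.32) = −0.75 ln(0.68)
  = −0.75 × (-0.385662) = 0.289247 substitutions/site.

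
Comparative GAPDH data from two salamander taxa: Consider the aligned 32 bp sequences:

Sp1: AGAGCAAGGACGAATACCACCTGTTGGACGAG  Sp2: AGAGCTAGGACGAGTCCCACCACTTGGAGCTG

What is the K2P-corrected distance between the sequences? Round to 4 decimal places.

Of 32 sites, 1 differences are transitions and 7 are transversions, so P = 1/32 = 0.03125 and Q = 7/32 = 0.21875.
Under the Kimura two-parameter model, d = −½ ln(1 − 2P − Q) − ¼ ln(1 − 2Q).
1 − 2P − Q = 0.71875, giving −½ ln(0.71875) = 0.165121.
1 − 2Q = 0.5625, giving −¼ ln(0.5625) = 0.143841.
d = 0.165121 + 0.143841 = 0.308962.

0.3090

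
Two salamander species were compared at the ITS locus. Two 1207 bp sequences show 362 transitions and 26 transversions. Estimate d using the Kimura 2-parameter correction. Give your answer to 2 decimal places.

P = 362/1207 ≈ 0.299917 and Q = 26/1207 ≈ 0.021541.
Under the Kimura two-parameter model, d = −½ ln(1 − 2P − Q) − ¼ ln(1 − 2Q).
1 − 2P − Q = 0.378625, giving −½ ln(0.378625) = 0.485605.
1 − 2Q = 0.956918, giving −¼ ln(0.956918) = 0.011009.
d = 0.485605 + 0.011009 = 0.496614.

0.50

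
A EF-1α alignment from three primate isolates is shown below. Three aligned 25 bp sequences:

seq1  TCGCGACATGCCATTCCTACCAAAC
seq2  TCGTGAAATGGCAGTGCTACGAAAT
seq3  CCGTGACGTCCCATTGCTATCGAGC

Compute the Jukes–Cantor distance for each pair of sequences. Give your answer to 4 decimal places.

d(seq1,seq2) = 0.3505, d(seq1,seq3) = 0.4172, d(seq2,seq3) = 0.6626

seq1–seq2: 7/25 sites differ → p = 0.28, d = −0.75 ln(1 − 0.373333) = 0.350505 ≈ 0.3505.
seq1–seq3: 8/25 sites differ → p = 0.32, d = −0.75 ln(1 − 0.426667) = 0.417216 ≈ 0.4172.
seq2–seq3: 11/25 sites differ → p = 0.44, d = −0.75 ln(1 − 0.586667) = 0.662626 ≈ 0.6626.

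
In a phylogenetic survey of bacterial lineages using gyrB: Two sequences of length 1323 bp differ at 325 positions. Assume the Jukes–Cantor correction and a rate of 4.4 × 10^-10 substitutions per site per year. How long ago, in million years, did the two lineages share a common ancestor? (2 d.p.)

p = 325/1323 ≈ 0.245654.
d = −(3/4) ln(1 − 4p/3) = −0.75 ln(1 − 0.327539) = −0.75 ln(0.672461)
  = −0.75 × (-0.396811) = 0.297608 substitutions/site.
Under a molecular clock d = 2μt, so t = d/(2μ) = 0.297608 / (2 × 4.4 × 10^-10) = 338.19 million years.

338.19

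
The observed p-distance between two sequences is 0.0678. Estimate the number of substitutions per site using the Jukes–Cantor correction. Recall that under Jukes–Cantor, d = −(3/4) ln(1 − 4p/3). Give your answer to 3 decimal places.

d = −(3/4) ln(1 − 4p/3) = −0.75 ln(1 − 0.0904) = −0.75 ln(0.9096)
  = −0.75 × (-0.094750) = 0.071063 substitutions/site.

0.071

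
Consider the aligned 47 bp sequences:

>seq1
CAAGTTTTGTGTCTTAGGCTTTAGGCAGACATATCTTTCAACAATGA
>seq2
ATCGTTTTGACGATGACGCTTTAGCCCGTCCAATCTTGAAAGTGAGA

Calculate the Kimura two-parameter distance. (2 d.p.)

Of 47 sites, 1 differences are transitions and 19 are transversions, so P = 1/47 ≈ 0.021277 and Q = 19/47 ≈ 0.404255.
Under the Kimura two-parameter model, d = −½ ln(1 − 2P − Q) − ¼ ln(1 − 2Q).
1 − 2P − Q = 0.553191, giving −½ ln(0.553191) = 0.296026.
1 − 2Q = 0.19149, giving −¼ ln(0.19149) = 0.413230.
d = 0.296026 + 0.413230 = 0.709256.

0.71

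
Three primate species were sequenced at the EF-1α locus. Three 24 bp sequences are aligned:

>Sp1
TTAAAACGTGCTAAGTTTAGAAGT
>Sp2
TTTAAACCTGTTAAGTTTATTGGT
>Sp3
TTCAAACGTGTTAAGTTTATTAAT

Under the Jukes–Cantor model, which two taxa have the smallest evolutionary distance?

Sp1–Sp2: 6/24 differ, p = 0.250, d = 0.304.
Sp1–Sp3: 5/24 differ, p = 0.208, d = 0.244.
Sp2–Sp3: 4/24 differ, p = 0.167, d = 0.188.
The smallest distance is between Sp2 and Sp3.

Sp2 and Sp3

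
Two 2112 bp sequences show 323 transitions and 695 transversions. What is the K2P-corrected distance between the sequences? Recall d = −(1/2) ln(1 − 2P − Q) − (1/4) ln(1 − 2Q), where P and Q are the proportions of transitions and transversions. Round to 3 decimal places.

P = 323/2112 ≈ 0.152936 and Q = 695/2112 ≈ 0.329072.
Under the Kimura two-parameter model, d = −½ ln(1 − 2P − Q) − ¼ ln(1 − 2Q).
1 − 2P − Q = 0.365056, giving −½ ln(0.365056) = 0.503852.
1 − 2Q = 0.341856, giving −¼ ln(0.341856) = 0.268341.
d = 0.503852 + 0.268341 = 0.772193.

0.772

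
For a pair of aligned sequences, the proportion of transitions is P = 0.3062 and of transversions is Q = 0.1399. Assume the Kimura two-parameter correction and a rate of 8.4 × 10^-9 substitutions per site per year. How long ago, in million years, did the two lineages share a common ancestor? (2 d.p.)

Under the Kimura two-parameter model, d = −½ ln(1 − 2P − Q) − ¼ ln(1 − 2Q).
1 − 2P − Q = 0.2477, giving −½ ln(0.2477) = 0.697768.
1 − 2Q = 0.7202, giving −¼ ln(0.7202) = 0.082057.
d = 0.697768 + 0.082057 = 0.779825.
Under a molecular clock d = 2μt, so t = d/(2μ) = 0.779825 / (2 × 8.4 × 10^-9) = 46.42 million years.

46.42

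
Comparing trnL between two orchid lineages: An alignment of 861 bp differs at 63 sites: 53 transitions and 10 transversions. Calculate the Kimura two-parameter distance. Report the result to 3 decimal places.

0.078

P = 53/861 ≈ 0.061556 and Q = 10/861 ≈ 0.011614.
Under the Kimura two-parameter model, d = −½ ln(1 − 2P − Q) − ¼ ln(1 − 2Q).
1 − 2P − Q = 0.865274, giving −½ ln(0.865274) = 0.072355.
1 − 2Q = 0.976772, giving −¼ ln(0.976772) = 0.005876.
d = 0.072355 + 0.005876 = 0.078231.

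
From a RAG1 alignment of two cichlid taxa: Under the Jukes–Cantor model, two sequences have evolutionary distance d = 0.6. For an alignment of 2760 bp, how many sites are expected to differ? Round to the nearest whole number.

Invert JC69: p = (3/4)(1 − e^(−4d/3)) = 0.75 × (1 − e^(-0.8)) = 0.75 × (1 − 0.449329) = 0.413003.
Expected differing sites = pL ≈ 0.413003 × 2760 = 1139.88828 ≈ 1140.

1140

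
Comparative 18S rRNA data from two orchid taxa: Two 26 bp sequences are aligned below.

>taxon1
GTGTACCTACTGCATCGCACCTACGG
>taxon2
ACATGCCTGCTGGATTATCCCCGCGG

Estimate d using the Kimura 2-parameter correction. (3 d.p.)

0.978

Of 26 sites, 10 differences are transitions and 2 are transversions, so P = 10/26 ≈ 0.384615 and Q = 2/26 ≈ 0.076923.
Under the Kimura two-parameter model, d = −½ ln(1 − 2P − Q) − ¼ ln(1 − 2Q).
1 − 2P − Q = 0.153847, giving −½ ln(0.153847) = 0.935898.
1 − 2Q = 0.846154, giving −¼ ln(0.846154) = 0.041763.
d = 0.935898 + 0.041763 = 0.977661.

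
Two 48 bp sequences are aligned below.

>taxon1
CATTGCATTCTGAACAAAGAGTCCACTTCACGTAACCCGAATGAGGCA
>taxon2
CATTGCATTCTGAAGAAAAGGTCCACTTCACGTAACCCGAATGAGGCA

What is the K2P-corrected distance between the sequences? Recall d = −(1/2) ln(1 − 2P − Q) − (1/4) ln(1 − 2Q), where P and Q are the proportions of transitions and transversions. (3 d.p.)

Of 48 sites, 2 differences are transitions and 1 are transversions, so P = 2/48 ≈ 0.041667 and Q = 1/48 ≈ 0.020833.
Under the Kimura two-parameter model, d = −½ ln(1 − 2P − Q) − ¼ ln(1 − 2Q).
1 − 2P − Q = 0.895833, giving −½ ln(0.895833) = 0.055001.
1 − 2Q = 0.958334, giving −¼ ln(0.958334) = 0.010640.
d = 0.055001 + 0.010640 = 0.065641.

0.066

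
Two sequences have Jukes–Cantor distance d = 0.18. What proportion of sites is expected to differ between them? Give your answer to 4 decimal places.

0.1600

p = (3/4)(1 − e^(−4d/3)) = 0.75 × (1 − e^(-0.24)) = 0.75 × (1 − 0.786628) = 0.160029.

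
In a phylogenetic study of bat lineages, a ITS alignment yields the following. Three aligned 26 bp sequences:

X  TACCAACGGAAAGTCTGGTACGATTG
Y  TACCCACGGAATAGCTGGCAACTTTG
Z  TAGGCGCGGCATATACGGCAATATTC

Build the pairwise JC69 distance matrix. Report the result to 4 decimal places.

X–Y: 8/26 sites differ → p ≈ 0.307692, d = −0.75 ln(1 − 0.410256) = 0.396050 ≈ 0.3961.
X–Z: 13/26 sites differ → p = 0.5, d = −0.75 ln(1 − 0.666667) = 0.823960 ≈ 0.8240.
Y–Z: 10/26 sites differ → p ≈ 0.384615, d = −0.75 ln(1 − 0.51282) = 0.539341 ≈ 0.5393.

d(X,Y) = 0.3961, d(X,Z) = 0.8240, d(Y,Z) = 0.5393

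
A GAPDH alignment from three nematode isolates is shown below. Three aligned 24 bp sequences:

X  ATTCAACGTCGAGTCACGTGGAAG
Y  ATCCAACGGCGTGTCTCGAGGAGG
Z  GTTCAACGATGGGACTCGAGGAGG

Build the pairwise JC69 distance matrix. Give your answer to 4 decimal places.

X–Y: 6/24 sites differ → p = 0.25, d = −0.75 ln(1 − 0.333333) = 0.304098 ≈ 0.3041.
X–Z: 8/24 sites differ → p ≈ 0.333333, d = −0.75 ln(1 − 0.444444) = 0.440839 ≈ 0.4408.
Y–Z: 6/24 sites differ → p = 0.25, d = −0.75 ln(1 − 0.333333) = 0.304098 ≈ 0.3041.

d(X,Y) = 0.3041, d(X,Z) = 0.4408, d(Y,Z) = 0.3041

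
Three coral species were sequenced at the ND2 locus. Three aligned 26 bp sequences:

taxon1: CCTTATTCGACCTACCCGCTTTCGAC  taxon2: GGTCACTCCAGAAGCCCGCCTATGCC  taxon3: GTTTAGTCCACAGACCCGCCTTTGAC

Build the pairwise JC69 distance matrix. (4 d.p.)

taxon1–taxon2: 13/26 sites differ → p = 0.5, d = −0.75 ln(1 − 0.666667) = 0.823960 ≈ 0.8240.
taxon1–taxon3: 8/26 sites differ → p ≈ 0.307692, d = −0.75 ln(1 − 0.410256) = 0.396050 ≈ 0.3961.
taxon2–taxon3: 8/26 sites differ → p ≈ 0.307692, d = −0.75 ln(1 − 0.410256) = 0.396050 ≈ 0.3961.

d(taxon1,taxon2) = 0.8240, d(taxon1,taxon3) = 0.3961, d(taxon2,taxon3) = 0.3961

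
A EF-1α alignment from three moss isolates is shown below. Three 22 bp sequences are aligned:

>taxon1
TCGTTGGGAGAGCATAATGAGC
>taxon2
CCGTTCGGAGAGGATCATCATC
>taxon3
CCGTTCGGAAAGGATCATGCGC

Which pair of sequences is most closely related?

taxon1–taxon2: 6/22 differ, p = 0.273, d = 0.339.
taxon1–taxon3: 6/22 differ, p = 0.273, d = 0.339.
taxon2–taxon3: 4/22 differ, p = 0.182, d = 0.208.
The smallest distance is between taxon2 and taxon3.

taxon2 and taxon3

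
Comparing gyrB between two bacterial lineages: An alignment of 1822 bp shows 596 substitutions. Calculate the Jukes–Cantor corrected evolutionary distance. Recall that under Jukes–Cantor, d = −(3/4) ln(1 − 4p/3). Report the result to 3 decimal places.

0.430

p = 596/1822 ≈ 0.327113.
d = −(3/4) ln(1 − 4p/3) = −0.75 ln(1 − 0.436151) = −0.75 ln(0.563849)
  = −0.75 × (-0.572969) = 0.429727 substitutions/site.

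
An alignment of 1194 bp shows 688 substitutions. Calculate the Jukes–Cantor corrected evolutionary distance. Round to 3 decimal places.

1.097

p = 688/1194 ≈ 0.576214.
d = −(3/4) ln(1 − 4p/3) = −0.75 ln(1 − 0.768285) = −0.75 ln(0.231715)
  = −0.75 × (-1.462247) = 1.096685 substitutions/site.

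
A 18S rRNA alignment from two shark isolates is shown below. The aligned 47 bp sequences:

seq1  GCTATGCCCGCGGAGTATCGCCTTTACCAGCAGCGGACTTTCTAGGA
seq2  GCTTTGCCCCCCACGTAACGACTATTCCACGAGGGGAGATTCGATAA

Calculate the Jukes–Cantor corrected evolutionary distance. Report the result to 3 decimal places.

The sequences differ at 17 of 47 sites, so p = 17/47 ≈ 0.361702.
d = −(3/4) ln(1 − 4p/3) = −0.75 ln(1 − 0.482269) = −0.75 ln(0.517731)
  = −0.75 × (-0.658299) = 0.493724 substitutions/site.

0.494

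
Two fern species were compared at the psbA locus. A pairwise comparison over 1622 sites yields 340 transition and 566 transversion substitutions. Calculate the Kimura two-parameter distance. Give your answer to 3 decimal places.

1.030

P = 340/1622 ≈ 0.209618 and Q = 566/1622 ≈ 0.348952.
Under the Kimura two-parameter model, d = −½ ln(1 − 2P − Q) − ¼ ln(1 − 2Q).
1 − 2P − Q = 0.231812, giving −½ ln(0.231812) = 0.730914.
1 − 2Q = 0.302096, giving −¼ ln(0.302096) = 0.299253.
d = 0.730914 + 0.299253 = 1.030167.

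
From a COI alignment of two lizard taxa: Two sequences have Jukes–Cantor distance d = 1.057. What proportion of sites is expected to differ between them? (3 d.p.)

p = (3/4)(1 − e^(−4d/3)) = 0.75 × (1 − e^(-1.409333)) = 0.75 × (1 − 0.244306) = 0.566771.

0.567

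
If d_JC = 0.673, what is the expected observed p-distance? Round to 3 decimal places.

0.444

p = (3/4)(1 − e^(−4d/3)) = 0.75 × (1 − e^(-0.897333)) = 0.75 × (1 − 0.407655) = 0.444259.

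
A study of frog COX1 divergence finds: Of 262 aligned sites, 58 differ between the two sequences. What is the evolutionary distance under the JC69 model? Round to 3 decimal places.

p = 58/262 ≈ 0.221374.
d = −(3/4) ln(1 − 4p/3) = −0.75 ln(1 − 0.295165) = −0.75 ln(0.704835)
  = −0.75 × (-0.349792) = 0.262344 substitutions/site.

0.262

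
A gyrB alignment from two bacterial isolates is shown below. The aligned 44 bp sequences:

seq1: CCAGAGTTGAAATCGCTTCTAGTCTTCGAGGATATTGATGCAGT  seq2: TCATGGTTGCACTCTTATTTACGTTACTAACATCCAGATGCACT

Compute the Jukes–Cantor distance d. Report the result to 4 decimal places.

0.6987

The sequences differ at 20 of 44 sites, so p = 20/44 ≈ 0.454545.
d = −(3/4) ln(1 − 4p/3) = −0.75 ln(1 − 0.60606) = −0.75 ln(0.39394)
  = −0.75 × (-0.931557) = 0.698668 substitutions/site.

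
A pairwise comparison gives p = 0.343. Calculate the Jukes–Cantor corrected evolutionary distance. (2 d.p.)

d = −(3/4) ln(1 − 4p/3) = −0.75 ln(1 − 0.457333) = −0.75 ln(0.542667)
  = −0.75 × (-0.611259) = 0.458444 substitutions/site.

0.46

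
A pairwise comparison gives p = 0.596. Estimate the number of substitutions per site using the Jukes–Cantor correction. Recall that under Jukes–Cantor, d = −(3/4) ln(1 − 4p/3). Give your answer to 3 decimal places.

1.187

d = −(3/4) ln(1 − 4p/3) = −0.75 ln(1 − 0.794667) = −0.75 ln(0.205333)
  = −0.75 × (-1.583122) = 1.187342 substitutions/site.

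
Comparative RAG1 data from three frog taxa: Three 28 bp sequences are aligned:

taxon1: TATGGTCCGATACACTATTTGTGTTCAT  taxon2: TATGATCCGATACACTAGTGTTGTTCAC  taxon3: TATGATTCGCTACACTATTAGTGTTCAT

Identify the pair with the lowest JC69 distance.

taxon1–taxon2: 5/28 differ, p = 0.179, d = 0.204.
taxon1–taxon3: 4/28 differ, p = 0.143, d = 0.158.
taxon2–taxon3: 6/28 differ, p = 0.214, d = 0.252.
The smallest distance is between taxon1 and taxon3.

taxon1 and taxon3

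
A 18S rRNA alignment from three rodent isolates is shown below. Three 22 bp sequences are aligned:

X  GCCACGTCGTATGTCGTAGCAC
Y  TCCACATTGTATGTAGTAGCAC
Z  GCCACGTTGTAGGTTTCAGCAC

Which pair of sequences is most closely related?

X–Y: 4/22 differ, p = 0.182, d = 0.208.
X–Z: 5/22 differ, p = 0.227, d = 0.271.
Y–Z: 6/22 differ, p = 0.273, d = 0.339.
The smallest distance is between X and Y.

X and Y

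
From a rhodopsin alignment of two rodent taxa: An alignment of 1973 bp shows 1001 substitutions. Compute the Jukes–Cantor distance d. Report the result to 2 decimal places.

0.85

p = 1001/1973 ≈ 0.507349.
d = −(3/4) ln(1 − 4p/3) = −0.75 ln(1 − 0.676465) = −0.75 ln(0.323535)
  = −0.75 × (-1.128448) = 0.846336 substitutions/site.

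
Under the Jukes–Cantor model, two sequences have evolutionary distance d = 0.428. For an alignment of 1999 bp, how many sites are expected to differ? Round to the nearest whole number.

Invert JC69: p = (3/4)(1 − e^(−4d/3)) = 0.75 × (1 − e^(-0.570667)) = 0.75 × (1 − 0.565148) = 0.326139.
Expected differing sites = pL ≈ 0.326139 × 1999 = 651.951861 ≈ 652.

652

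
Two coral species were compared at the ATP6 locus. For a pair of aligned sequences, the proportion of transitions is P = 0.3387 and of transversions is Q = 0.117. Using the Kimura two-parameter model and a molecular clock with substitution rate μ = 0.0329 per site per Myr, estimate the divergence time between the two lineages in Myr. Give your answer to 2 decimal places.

13.03

Under the Kimura two-parameter model, d = −½ ln(1 − 2P − Q) − ¼ ln(1 − 2Q).
1 − 2P − Q = 0.2056, giving −½ ln(0.2056) = 0.790911.
1 − 2Q = 0.766, giving −¼ ln(0.766) = 0.066643.
d = 0.790911 + 0.066643 = 0.857554.
Under a molecular clock d = 2μt, so t = d/(2μ) = 0.857554 / (2 × 0.0329) = 13.03 Myr.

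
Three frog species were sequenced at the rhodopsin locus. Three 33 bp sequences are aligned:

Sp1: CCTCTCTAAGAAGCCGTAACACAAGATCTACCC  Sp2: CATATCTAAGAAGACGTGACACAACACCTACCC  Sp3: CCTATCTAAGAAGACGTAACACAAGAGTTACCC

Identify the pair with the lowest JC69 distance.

Sp1 and Sp3

Sp1–Sp2: 6/33 differ, p = 0.182, d = 0.208.
Sp1–Sp3: 4/33 differ, p = 0.121, d = 0.132.
Sp2–Sp3: 5/33 differ, p = 0.152, d = 0.169.
The smallest distance is between Sp1 and Sp3.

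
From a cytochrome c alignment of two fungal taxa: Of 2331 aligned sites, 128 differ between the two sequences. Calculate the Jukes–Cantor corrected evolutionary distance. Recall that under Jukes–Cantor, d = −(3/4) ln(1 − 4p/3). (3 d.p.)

0.057

p = 128/2331 ≈ 0.054912.
d = −(3/4) ln(1 − 4p/3) = −0.75 ln(1 − 0.073216) = −0.75 ln(0.926784)
  = −0.75 × (-0.076035) = 0.057026 substitutions/site.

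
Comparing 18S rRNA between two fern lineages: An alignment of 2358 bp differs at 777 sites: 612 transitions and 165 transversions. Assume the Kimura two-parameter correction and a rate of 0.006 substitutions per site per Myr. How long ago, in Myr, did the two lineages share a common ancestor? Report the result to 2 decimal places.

P = 612/2358 ≈ 0.259542 and Q = 165/2358 ≈ 0.069975.
Under the Kimura two-parameter model, d = −½ ln(1 − 2P − Q) − ¼ ln(1 − 2Q).
1 − 2P − Q = 0.410941, giving −½ ln(0.410941) = 0.444653.
1 − 2Q = 0.86005, giving −¼ ln(0.86005) = 0.037691.
d = 0.444653 + 0.037691 = 0.482344.
Under a molecular clock d = 2μt, so t = d/(2μ) = 0.482344 / (2 × 0.006) = 40.20 Myr.

40.20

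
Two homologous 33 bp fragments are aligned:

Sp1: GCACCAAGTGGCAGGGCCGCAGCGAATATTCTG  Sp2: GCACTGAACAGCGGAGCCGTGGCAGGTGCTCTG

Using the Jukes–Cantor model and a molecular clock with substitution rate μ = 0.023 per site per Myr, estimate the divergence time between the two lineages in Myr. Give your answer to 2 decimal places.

13.60

The sequences differ at 14 of 33 sites, so p = 14/33 ≈ 0.424242.
d = −(3/4) ln(1 − 4p/3) = −0.75 ln(1 − 0.565656) = −0.75 ln(0.434344)
  = −0.75 × (-0.833918) = 0.625439 substitutions/site.
Under a molecular clock d = 2μt, so t = d/(2μ) = 0.625439 / (2 × 0.023) = 13.60 Myr.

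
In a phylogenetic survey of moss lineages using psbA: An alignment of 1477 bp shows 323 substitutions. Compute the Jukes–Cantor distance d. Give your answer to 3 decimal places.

p = 323/1477 ≈ 0.218687.
d = −(3/4) ln(1 − 4p/3) = −0.75 ln(1 − 0.291583) = −0.75 ln(0.708417)
  = −0.75 × (-0.344722) = 0.258542 substitutions/site.

0.259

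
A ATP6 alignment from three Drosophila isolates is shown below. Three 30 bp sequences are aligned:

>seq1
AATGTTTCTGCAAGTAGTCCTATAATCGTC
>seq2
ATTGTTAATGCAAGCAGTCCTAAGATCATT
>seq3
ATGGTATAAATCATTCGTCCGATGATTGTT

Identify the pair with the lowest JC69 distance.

seq1–seq2: 8/30 differ, p = 0.267, d = 0.330.
seq1–seq3: 14/30 differ, p = 0.467, d = 0.730.
seq2–seq3: 14/30 differ, p = 0.467, d = 0.730.
The smallest distance is between seq1 and seq2.

seq1 and seq2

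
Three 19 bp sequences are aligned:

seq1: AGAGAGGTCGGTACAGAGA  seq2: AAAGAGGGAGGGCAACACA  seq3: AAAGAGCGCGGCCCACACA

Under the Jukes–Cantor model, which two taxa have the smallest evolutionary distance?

seq2 and seq3

seq1–seq2: 8/19 differ, p = 0.421, d = 0.618.
seq1–seq3: 7/19 differ, p = 0.368, d = 0.507.
seq2–seq3: 4/19 differ, p = 0.211, d = 0.247.
The smallest distance is between seq2 and seq3.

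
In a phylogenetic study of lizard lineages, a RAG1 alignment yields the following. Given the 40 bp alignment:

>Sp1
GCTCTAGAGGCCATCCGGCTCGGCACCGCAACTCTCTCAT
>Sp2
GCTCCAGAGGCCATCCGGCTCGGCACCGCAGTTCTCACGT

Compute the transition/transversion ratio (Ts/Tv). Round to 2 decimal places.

4.00

Transitions are A↔G and C↔T; transversions are all other mismatches.
Transitions: 4. Transversions: 1.
R = 4/1 = 4.00.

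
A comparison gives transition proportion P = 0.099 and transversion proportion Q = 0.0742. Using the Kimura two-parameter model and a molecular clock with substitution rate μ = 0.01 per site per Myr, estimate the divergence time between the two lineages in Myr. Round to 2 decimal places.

Under the Kimura two-parameter model, d = −½ ln(1 − 2P − Q) − ¼ ln(1 − 2Q).
1 − 2P − Q = 0.7278, giving −½ ln(0.7278) = 0.158864.
1 − 2Q = 0.8516, giving −¼ ln(0.8516) = 0.040160.
d = 0.158864 + 0.040160 = 0.199024.
Under a molecular clock d = 2μt, so t = d/(2μ) = 0.199024 / (2 × 0.01) = 9.95 Myr.

9.95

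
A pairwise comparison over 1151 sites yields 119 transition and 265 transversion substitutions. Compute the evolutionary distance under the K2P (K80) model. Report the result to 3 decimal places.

0.442

P = 119/1151 ≈ 0.103388 and Q = 265/1151 ≈ 0.230235.
Under the Kimura two-parameter model, d = −½ ln(1 − 2P − Q) − ¼ ln(1 − 2Q).
1 − 2P − Q = 0.562989, giving −½ ln(0.562989) = 0.287248.
1 − 2Q = 0.53953, giving −¼ ln(0.53953) = 0.154264.
d = 0.287248 + 0.154264 = 0.441512.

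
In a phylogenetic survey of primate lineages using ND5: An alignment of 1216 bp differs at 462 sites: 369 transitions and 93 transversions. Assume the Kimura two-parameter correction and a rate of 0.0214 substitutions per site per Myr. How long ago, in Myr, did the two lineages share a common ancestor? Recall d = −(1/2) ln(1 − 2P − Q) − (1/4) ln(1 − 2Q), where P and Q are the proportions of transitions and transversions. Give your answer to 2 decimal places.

P = 369/1216 ≈ 0.303454 and Q = 93/1216 ≈ 0.07648.
Under the Kimura two-parameter model, d = −½ ln(1 − 2P − Q) − ¼ ln(1 − 2Q).
1 − 2P − Q = 0.316612, giving −½ ln(0.316612) = 0.575039.
1 − 2Q = 0.84704, giving −¼ ln(0.84704) = 0.041502.
d = 0.575039 + 0.041502 = 0.616541.
Under a molecular clock d = 2μt, so t = d/(2μ) = 0.616541 / (2 × 0.0214) = 14.41 Myr.

14.41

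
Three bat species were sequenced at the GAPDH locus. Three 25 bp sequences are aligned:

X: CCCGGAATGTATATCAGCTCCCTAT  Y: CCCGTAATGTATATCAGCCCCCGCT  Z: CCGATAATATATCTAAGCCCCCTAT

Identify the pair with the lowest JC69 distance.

X–Y: 4/25 differ, p = 0.160, d = 0.180.
X–Z: 7/25 differ, p = 0.280, d = 0.351.
Y–Z: 7/25 differ, p = 0.280, d = 0.351.
The smallest distance is between X and Y.

X and Y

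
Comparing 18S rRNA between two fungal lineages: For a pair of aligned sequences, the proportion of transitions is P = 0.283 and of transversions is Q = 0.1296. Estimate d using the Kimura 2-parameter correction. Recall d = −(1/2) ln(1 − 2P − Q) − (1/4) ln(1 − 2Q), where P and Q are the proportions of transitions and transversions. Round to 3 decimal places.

Under the Kimura two-parameter model, d = −½ ln(1 − 2P − Q) − ¼ ln(1 − 2Q).
1 − 2P − Q = 0.3044, giving −½ ln(0.3044) = 0.594706.
1 − 2Q = 0.7408, giving −¼ ln(0.7408) = 0.075006.
d = 0.594706 + 0.075006 = 0.669712.

0.670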